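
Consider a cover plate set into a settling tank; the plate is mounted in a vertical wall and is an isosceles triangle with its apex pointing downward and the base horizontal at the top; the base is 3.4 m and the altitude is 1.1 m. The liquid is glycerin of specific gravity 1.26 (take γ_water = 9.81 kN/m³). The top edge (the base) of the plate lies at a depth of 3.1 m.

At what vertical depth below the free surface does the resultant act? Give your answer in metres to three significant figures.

γ = 1.26 × 9.81 = 12.3606 kN/m³.
With the apex down, the centroid sits h/3 = 1.1/3 = 0.366667 m below the base (the top edge), so the centroid depth is h_c = 3.1 + 0.366667 = 3.46667 m.
A = ½ × 3.4 × 1.1 = 1.87 m².
Resultant F = γ·h_c·A = 12.3606 × 3.46667 × 1.87 = 80.1297 kN.
I_c = b·h³/36 = 3.4 × 1.1³/36 = 0.125706 m⁴.
Centre of pressure: y_p = y_c + I_c/(y_c·A) = 3.46667 + 0.125706/(3.46667 × 1.87) = 3.46667 + 0.0193911 = 3.48606 m along the plane.

h_p = 3.49 m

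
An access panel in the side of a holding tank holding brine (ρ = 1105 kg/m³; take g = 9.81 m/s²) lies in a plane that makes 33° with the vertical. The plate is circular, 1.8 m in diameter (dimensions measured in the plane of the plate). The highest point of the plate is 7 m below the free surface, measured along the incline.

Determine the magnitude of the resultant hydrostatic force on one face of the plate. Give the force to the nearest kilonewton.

F ≈ 183 kN

γ = ρg = 1105 × 9.81 / 1000 = 10.84005 kN/m³.
The plate makes 33° with the vertical, i.e. θ = 90° − 33° = 57° to the horizontal. Measuring y along the incline from the free-surface line, vertical depth h = y·sinθ with sinθ = 0.838671.
The centroid is at the centre, 0.9 m below the top of the plate, so y_c = 7 + 0.9 = 7.9 m and h_c = 7.9 × 0.838671 = 6.6255 m.
A = π(0.9)² = 2.54469 m².
Resultant F = γ·h_c·A = 10.84005 × 6.6255 × 2.54469 = 182.762 kN.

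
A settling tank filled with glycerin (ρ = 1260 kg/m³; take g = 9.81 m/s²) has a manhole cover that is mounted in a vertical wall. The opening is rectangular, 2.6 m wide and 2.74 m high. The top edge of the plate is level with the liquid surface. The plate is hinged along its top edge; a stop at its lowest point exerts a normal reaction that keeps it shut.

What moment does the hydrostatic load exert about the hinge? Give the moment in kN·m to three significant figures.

γ = ρg = 1260 × 9.81 / 1000 = 12.3606 kN/m³.
The centroid lies 2.74/2 = 1.37 m below the top edge, so the centroid depth is h_c = 1.37 m.
A = 2.6 × 2.74 = 7.124 m².
Resultant F = γ·h_c·A = 12.3606 × 1.37 × 7.124 = 120.638 kN.
I_c = b·h³/12 = 2.6 × 2.74³/12 = 4.45701 m⁴.
Centre of pressure: y_p = y_c + I_c/(y_c·A) = 1.37 + 4.45701/(1.37 × 7.124) = 1.37 + 0.456666 = 1.82667 m along the plane.
The resultant acts 1.37 + 0.456666 = 1.82667 m (along the plate) below the hinge at the top edge, so the moment about the hinge is M = F × 1.82667 = 120.638 × 1.82667 = 220.366 kN·m.

M ≈ 220 kN·m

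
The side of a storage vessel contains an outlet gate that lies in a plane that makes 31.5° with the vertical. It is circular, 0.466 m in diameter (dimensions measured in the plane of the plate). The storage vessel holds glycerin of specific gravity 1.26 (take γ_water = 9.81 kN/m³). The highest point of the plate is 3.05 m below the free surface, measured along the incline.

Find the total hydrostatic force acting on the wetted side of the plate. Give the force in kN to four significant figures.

F ≈ 5.901 kN

γ = 1.26 × 9.81 = 12.3606 kN/m³.
The plate makes 31.5° with the vertical, i.e. θ = 90° − 31.5° = 58.5° to the horizontal. Measuring y along the incline from the free-surface line, vertical depth h = y·sinθ with sinθ = 0.852640.
The centroid is at the centre, 0.233 m below the top of the plate, so y_c = 3.05 + 0.233 = 3.283 m and h_c = 3.283 × 0.852640 = 2.79922 m.
A = π(0.233)² = 0.170554 m².
Resultant F = γ·h_c·A = 12.3606 × 2.79922 × 0.170554 = 5.90118 kN.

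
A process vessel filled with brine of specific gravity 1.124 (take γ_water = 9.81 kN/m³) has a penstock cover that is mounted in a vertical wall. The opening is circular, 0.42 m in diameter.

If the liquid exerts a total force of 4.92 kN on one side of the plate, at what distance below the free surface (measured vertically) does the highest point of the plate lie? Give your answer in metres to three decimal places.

d_top ≈ 3.011 m

γ = 1.124 × 9.81 = 11.02644 kN/m³.
A = π(0.21)² = 0.138544 m².
From F = γ·h_c·A, the centroid depth is h_c = 4.92/(11.02644 × 0.138544) = 3.22064 m.
The centroid is at the centre, 0.21 m below the top of the plate, so the highest point sits at h_top = 3.22064 − 0.21 = 3.01064 m below the surface.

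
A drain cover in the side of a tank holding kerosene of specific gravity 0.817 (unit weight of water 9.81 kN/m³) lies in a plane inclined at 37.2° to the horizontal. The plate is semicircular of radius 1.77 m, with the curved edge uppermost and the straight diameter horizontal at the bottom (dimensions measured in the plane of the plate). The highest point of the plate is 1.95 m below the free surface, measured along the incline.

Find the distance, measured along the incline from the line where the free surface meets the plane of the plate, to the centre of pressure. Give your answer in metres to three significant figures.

γ = 0.817 × 9.81 = 8.01477 kN/m³.
Let θ = 37.2° be the plate's angle to the horizontal; measure y along the incline from where the plane meets the free surface. Vertical depth h = y·sinθ with sinθ = 0.604599.
The centroid lies 4r/(3π) = 0.751211 m above the diameter, so r − 4r/(3π) = 1.77 − 0.751211 = 1.01879 m below the topmost point, so y_c = 1.95 + 1.01879 = 2.96879 m and h_c = 2.96879 × 0.604599 = 1.79493 m.
A = πr²/2 = π × 1.77²/2 = 4.92115 m².
Resultant F = γ·h_c·A = 8.01477 × 1.79493 × 4.92115 = 70.7954 kN.
I_c = (π/8 − 8/(9π))·r⁴ = 0.109757 × 1.77⁴ = 1.07727 m⁴.
Centre of pressure: y_p = y_c + I_c/(y_c·A) = 2.96879 + 1.07727/(2.96879 × 4.92115) = 2.96879 + 0.0737358 = 3.04253 m along the plane.

y_p = 3.04 m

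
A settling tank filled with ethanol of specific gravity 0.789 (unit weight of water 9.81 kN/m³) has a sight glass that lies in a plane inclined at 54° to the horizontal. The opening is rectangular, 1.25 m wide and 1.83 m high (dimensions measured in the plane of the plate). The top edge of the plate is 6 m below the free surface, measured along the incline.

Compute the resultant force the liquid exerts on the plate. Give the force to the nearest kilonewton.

F ≈ 99 kN

γ = 0.789 × 9.81 = 7.74009 kN/m³.
Let θ = 54° be the plate's angle to the horizontal; measure y along the incline from where the plane meets the free surface. Vertical depth h = y·sinθ with sinθ = 0.809017.
The centroid lies 1.83/2 = 0.915 m below the top edge, so y_c = 6 + 0.915 = 6.915 m and h_c = 6.915 × 0.809017 = 5.59435 m.
A = 1.25 × 1.83 = 2.2875 m².
Resultant F = γ·h_c·A = 7.74009 × 5.59435 × 2.2875 = 99.0505 kN.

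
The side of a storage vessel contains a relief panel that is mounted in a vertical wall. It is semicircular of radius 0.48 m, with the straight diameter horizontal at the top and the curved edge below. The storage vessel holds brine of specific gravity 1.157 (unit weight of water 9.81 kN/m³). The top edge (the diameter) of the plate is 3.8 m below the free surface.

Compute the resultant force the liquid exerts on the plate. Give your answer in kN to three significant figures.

F ≈ 16.4 kN

γ = 1.157 × 9.81 = 11.35017 kN/m³.
The centroid of a semicircle lies 4r/(3π) = 0.203718 m from the diameter, here below the top edge, so the centroid depth is h_c = 3.8 + 0.203718 = 4.00372 m.
A = πr²/2 = π × 0.48²/2 = 0.361911 m².
Resultant F = γ·h_c·A = 11.35017 × 4.00372 × 0.361911 = 16.4463 kN.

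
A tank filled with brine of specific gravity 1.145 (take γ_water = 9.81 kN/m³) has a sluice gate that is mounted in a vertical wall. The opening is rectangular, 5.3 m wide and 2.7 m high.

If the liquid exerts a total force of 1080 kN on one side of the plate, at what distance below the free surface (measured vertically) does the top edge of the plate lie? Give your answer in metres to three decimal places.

d_top ≈ 5.369 m

γ = 1.145 × 9.81 = 11.23245 kN/m³.
A = 5.3 × 2.7 = 14.31 m².
From F = γ·h_c·A, the centroid depth is h_c = 1080/(11.23245 × 14.31) = 6.71908 m.
The centroid lies 2.7/2 = 1.35 m below the top edge, so the top edge sits at h_top = 6.71908 − 1.35 = 5.36908 m below the surface.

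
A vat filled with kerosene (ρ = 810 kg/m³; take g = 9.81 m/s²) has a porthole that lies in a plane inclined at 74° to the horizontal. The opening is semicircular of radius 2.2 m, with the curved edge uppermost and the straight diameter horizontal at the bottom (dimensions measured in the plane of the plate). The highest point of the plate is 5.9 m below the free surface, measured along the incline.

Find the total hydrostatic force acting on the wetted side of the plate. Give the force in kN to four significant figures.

γ = ρg = 810 × 9.81 / 1000 = 7.9461 kN/m³.
Let θ = 74° be the plate's angle to the horizontal; measure y along the incline from where the plane meets the free surface. Vertical depth h = y·sinθ with sinθ = 0.961262.
The centroid lies 4r/(3π) = 0.933709 m above the diameter, so r − 4r/(3π) = 2.2 − 0.933709 = 1.26629 m below the topmost point, so y_c = 5.9 + 1.26629 = 7.16629 m and h_c = 7.16629 × 0.961262 = 6.88868 m.
A = πr²/2 = π × 2.2²/2 = 7.60265 m².
Resultant F = γ·h_c·A = 7.9461 × 6.88868 × 7.60265 = 416.155 kN.

F ≈ 416.2 kN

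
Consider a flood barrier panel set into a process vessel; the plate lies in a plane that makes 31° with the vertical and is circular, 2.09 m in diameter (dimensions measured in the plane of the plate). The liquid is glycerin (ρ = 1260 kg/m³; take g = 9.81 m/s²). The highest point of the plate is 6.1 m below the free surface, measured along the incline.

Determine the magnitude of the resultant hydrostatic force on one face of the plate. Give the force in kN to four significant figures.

γ = ρg = 1260 × 9.81 / 1000 = 12.3606 kN/m³.
The plate makes 31° with the vertical, i.e. θ = 90° − 31° = 59° to the horizontal. Measuring y along the incline from the free-surface line, vertical depth h = y·sinθ with sinθ = 0.857167.
The centroid is at the centre, 1.045 m below the top of the plate, so y_c = 6.1 + 1.045 = 7.145 m and h_c = 7.145 × 0.857167 = 6.12446 m.
A = π(1.045)² = 3.4307 m².
Resultant F = γ·h_c·A = 12.3606 × 6.12446 × 3.4307 = 259.711 kN.

F ≈ 259.7 kN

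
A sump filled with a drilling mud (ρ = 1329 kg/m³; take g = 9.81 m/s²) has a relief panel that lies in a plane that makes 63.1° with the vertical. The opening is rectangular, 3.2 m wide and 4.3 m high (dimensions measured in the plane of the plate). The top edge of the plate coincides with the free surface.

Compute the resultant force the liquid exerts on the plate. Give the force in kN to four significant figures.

γ = ρg = 1329 × 9.81 / 1000 = 13.03749 kN/m³.
The plate makes 63.1° with the vertical, i.e. θ = 90° − 63.1° = 26.9° to the horizontal. Measuring y along the incline from the free-surface line, vertical depth h = y·sinθ with sinθ = 0.452435.
The centroid lies 4.3/2 = 2.15 m below the top edge, so y_c = 2.15 m and h_c = 2.15 × 0.452435 = 0.972735 m.
A = 3.2 × 4.3 = 13.76 m².
Resultant F = γ·h_c·A = 13.03749 × 0.972735 × 13.76 = 174.505 kN.

F ≈ 174.5 kN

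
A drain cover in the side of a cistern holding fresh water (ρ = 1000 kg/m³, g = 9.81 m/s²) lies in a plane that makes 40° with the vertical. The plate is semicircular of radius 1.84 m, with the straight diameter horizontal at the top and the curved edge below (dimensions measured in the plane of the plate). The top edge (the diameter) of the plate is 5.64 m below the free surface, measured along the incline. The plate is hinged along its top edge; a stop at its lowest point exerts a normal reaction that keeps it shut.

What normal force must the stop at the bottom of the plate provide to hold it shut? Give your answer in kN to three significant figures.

γ = ρg = 1000 × 9.81 = 9810 N/m³ = 9.81 kN/m³.
The plate makes 40° with the vertical, i.e. θ = 90° − 40° = 50° to the horizontal. Measuring y along the incline from the free-surface line, vertical depth h = y·sinθ with sinθ = 0.766044.
The centroid of a semicircle lies 4r/(3π) = 0.78092 m from the diameter, here below the top edge, so y_c = 5.64 + 0.78092 = 6.42092 m and h_c = 6.42092 × 0.766044 = 4.91871 m.
A = πr²/2 = π × 1.84²/2 = 5.31809 m².
Resultant F = γ·h_c·A = 9.81 × 4.91871 × 5.31809 = 256.611 kN.
I_c = (π/8 − 8/(9π))·r⁴ = 0.109757 × 1.84⁴ = 1.25807 m⁴.
Centre of pressure: y_p = y_c + I_c/(y_c·A) = 6.42092 + 1.25807/(6.42092 × 5.31809) = 6.42092 + 0.0368427 = 6.45776 m along the plane.
The resultant acts 0.78092 + 0.0368427 = 0.817763 m (along the plate) below the hinge at the top edge, so the moment about the hinge is M = F × 0.817763 = 256.611 × 0.817763 = 209.847 kN·m.
A normal force at the bottom, 1.84 m from the hinge, must supply this moment: P = 209.847/1.84 = 114.047 kN.

P ≈ 114 kN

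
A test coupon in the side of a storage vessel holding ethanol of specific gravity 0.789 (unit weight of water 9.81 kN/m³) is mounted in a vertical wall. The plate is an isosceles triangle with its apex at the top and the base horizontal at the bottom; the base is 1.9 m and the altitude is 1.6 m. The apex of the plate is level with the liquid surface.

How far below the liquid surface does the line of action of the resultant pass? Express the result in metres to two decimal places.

γ = 0.789 × 9.81 = 7.74009 kN/m³.
With the apex up, the centroid sits 2h/3 = 2 × 1.6/3 = 1.06667 m below the apex, so the centroid depth is h_c = 1.06667 m.
A = ½ × 1.9 × 1.6 = 1.52 m².
Resultant F = γ·h_c·A = 7.74009 × 1.06667 × 1.52 = 12.5493 kN.
I_c = b·h³/36 = 1.9 × 1.6³/36 = 0.216178 m⁴.
Centre of pressure: y_p = y_c + I_c/(y_c·A) = 1.06667 + 0.216178/(1.06667 × 1.52) = 1.06667 + 0.133333 = 1.2 m along the plane.

h_p = 1.20 m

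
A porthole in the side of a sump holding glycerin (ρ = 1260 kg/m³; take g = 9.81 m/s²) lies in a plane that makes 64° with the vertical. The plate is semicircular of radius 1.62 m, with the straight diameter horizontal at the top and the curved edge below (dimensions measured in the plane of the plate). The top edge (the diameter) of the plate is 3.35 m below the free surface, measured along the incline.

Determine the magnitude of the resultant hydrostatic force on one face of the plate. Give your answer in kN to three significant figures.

F ≈ 90.2 kN

γ = ρg = 1260 × 9.81 / 1000 = 12.3606 kN/m³.
The plate makes 64° with the vertical, i.e. θ = 90° − 64° = 26° to the horizontal. Measuring y along the incline from the free-surface line, vertical depth h = y·sinθ with sinθ = 0.438371.
The centroid of a semicircle lies 4r/(3π) = 0.687549 m from the diameter, here below the top edge, so y_c = 3.35 + 0.687549 = 4.03755 m and h_c = 4.03755 × 0.438371 = 1.76994 m.
A = πr²/2 = π × 1.62²/2 = 4.1224 m².
Resultant F = γ·h_c·A = 12.3606 × 1.76994 × 4.1224 = 90.1879 kN.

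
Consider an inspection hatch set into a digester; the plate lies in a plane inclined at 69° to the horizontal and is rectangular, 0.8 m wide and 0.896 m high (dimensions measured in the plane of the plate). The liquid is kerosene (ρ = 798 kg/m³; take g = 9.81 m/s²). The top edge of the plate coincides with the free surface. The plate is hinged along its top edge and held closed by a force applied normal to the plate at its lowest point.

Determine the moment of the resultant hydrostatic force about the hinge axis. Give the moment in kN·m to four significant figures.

M ≈ 1.402 kN·m

γ = ρg = 798 × 9.81 / 1000 = 7.82838 kN/m³.
Let θ = 69° be the plate's angle to the horizontal; measure y along the incline from where the plane meets the free surface. Vertical depth h = y·sinθ with sinθ = 0.933580.
The centroid lies 0.896/2 = 0.448 m below the top edge, so y_c = 0.448 m and h_c = 0.448 × 0.933580 = 0.418244 m.
A = 0.8 × 0.896 = 0.7168 m².
Resultant F = γ·h_c·A = 7.82838 × 0.418244 × 0.7168 = 2.34693 kN.
I_c = b·h³/12 = 0.8 × 0.896³/12 = 0.0479549 m⁴.
Centre of pressure: y_p = y_c + I_c/(y_c·A) = 0.448 + 0.0479549/(0.448 × 0.7168) = 0.448 + 0.149333 = 0.597333 m along the plane.
The resultant acts 0.448 + 0.149333 = 0.597333 m (along the plate) below the hinge at the top edge, so the moment about the hinge is M = F × 0.597333 = 2.34693 × 0.597333 = 1.4019 kN·m.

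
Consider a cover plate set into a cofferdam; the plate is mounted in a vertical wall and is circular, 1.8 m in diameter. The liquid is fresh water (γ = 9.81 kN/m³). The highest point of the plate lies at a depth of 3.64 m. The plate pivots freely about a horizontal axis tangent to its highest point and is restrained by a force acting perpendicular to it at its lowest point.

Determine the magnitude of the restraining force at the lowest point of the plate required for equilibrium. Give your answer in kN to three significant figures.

γ = 9.81 kN/m³.
The centroid is at the centre, 0.9 m below the top of the plate, so the centroid depth is h_c = 3.64 + 0.9 = 4.54 m.
A = π(0.9)² = 2.54469 m².
Resultant F = γ·h_c·A = 9.81 × 4.54 × 2.54469 = 113.334 kN.
I_c = πr⁴/4 = π × 0.9⁴/4 = 0.5153 m⁴.
Centre of pressure: y_p = y_c + I_c/(y_c·A) = 4.54 + 0.5153/(4.54 × 2.54469) = 4.54 + 0.0446035 = 4.5846 m along the plane.
The resultant acts 0.9 + 0.0446035 = 0.944604 m (along the plate) below the hinge at the top edge, so the moment about the hinge is M = F × 0.944604 = 113.334 × 0.944604 = 107.056 kN·m.
A normal force at the bottom, 1.8 m from the hinge, must supply this moment: P = 107.056/1.8 = 59.4756 kN.

P ≈ 59.5 kN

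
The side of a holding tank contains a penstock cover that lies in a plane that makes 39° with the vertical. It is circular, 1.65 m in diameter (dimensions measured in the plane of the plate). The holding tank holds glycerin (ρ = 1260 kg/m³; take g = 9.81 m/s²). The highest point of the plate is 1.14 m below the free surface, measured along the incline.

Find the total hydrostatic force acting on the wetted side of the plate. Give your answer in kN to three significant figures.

γ = ρg = 1260 × 9.81 / 1000 = 12.3606 kN/m³.
The plate makes 39° with the vertical, i.e. θ = 90° − 39° = 51° to the horizontal. Measuring y along the incline from the free-surface line, vertical depth h = y·sinθ with sinθ = 0.777146.
The centroid is at the centre, 0.825 m below the top of the plate, so y_c = 1.14 + 0.825 = 1.965 m and h_c = 1.965 × 0.777146 = 1.52709 m.
A = π(0.825)² = 2.13825 m².
Resultant F = γ·h_c·A = 12.3606 × 1.52709 × 2.13825 = 40.3611 kN.

F ≈ 40.4 kN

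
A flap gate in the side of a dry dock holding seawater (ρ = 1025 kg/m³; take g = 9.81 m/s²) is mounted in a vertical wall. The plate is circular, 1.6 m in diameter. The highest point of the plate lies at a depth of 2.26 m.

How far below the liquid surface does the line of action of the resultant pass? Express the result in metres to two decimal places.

γ = ρg = 1025 × 9.81 / 1000 = 10.05525 kN/m³.
The centroid is at the centre, 0.8 m below the top of the plate, so the centroid depth is h_c = 2.26 + 0.8 = 3.06 m.
A = π(0.8)² = 2.01062 m².
Resultant F = γ·h_c·A = 10.05525 × 3.06 × 2.01062 = 61.8649 kN.
I_c = πr⁴/4 = π × 0.8⁴/4 = 0.321699 m⁴.
Centre of pressure: y_p = y_c + I_c/(y_c·A) = 3.06 + 0.321699/(3.06 × 2.01062) = 3.06 + 0.0522875 = 3.11229 m along the plane.

h_p = 3.11 m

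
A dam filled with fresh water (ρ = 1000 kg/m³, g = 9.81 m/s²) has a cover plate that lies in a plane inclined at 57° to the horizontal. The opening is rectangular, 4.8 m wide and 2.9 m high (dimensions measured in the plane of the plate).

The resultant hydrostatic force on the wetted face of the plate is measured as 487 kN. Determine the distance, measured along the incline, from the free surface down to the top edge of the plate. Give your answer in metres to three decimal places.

γ = ρg = 1000 × 9.81 = 9810 N/m³ = 9.81 kN/m³.
A = 4.8 × 2.9 = 13.92 m².
From F = γ·h_c·A, the centroid depth is h_c = 487/(9.81 × 13.92) = 3.56632 m.
Let θ = 57° be the plate's angle to the horizontal; measure y along the incline from where the plane meets the free surface. Vertical depth h = y·sinθ with sinθ = 0.838671.
Along the incline, y_c = h_c/sinθ = 3.56632/0.838671 = 4.25235 m.
The centroid lies 2.9/2 = 1.45 m below the top edge, so the top edge sits at y_top = 4.25235 − 1.45 = 2.80235 m along the incline.

y_top ≈ 2.802 m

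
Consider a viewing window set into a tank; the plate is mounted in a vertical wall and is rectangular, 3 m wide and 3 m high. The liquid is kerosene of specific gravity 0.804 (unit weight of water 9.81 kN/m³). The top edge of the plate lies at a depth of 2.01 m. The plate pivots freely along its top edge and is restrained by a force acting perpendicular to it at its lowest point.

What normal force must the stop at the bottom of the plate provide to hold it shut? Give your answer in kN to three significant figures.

γ = 0.804 × 9.81 = 7.88724 kN/m³.
The centroid lies 3/2 = 1.5 m below the top edge, so the centroid depth is h_c = 2.01 + 1.5 = 3.51 m.
A = 3 × 3 = 9 m².
Resultant F = γ·h_c·A = 7.88724 × 3.51 × 9 = 249.158 kN.
I_c = b·h³/12 = 3 × 3³/12 = 6.75 m⁴.
Centre of pressure: y_p = y_c + I_c/(y_c·A) = 3.51 + 6.75/(3.51 × 9) = 3.51 + 0.213675 = 3.72367 m along the plane.
The resultant acts 1.5 + 0.213675 = 1.71368 m (along the plate) below the hinge at the top edge, so the moment about the hinge is M = F × 1.71368 = 249.158 × 1.71368 = 426.977 kN·m.
A normal force at the bottom, 3 m from the hinge, must supply this moment: P = 426.977/3 = 142.326 kN.

P ≈ 142 kN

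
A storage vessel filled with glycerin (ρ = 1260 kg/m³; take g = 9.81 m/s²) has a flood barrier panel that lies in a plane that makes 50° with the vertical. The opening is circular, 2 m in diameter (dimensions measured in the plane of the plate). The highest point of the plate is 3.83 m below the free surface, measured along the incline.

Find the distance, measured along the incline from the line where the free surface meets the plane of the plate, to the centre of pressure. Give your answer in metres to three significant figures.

γ = ρg = 1260 × 9.81 / 1000 = 12.3606 kN/m³.
The plate makes 50° with the vertical, i.e. θ = 90° − 50° = 40° to the horizontal. Measuring y along the incline from the free-surface line, vertical depth h = y·sinθ with sinθ = 0.642788.
The centroid is at the centre, 1 m below the top of the plate, so y_c = 3.83 + 1 = 4.83 m and h_c = 4.83 × 0.642788 = 3.10467 m.
A = π(1)² = 3.14159 m².
Resultant F = γ·h_c·A = 12.3606 × 3.10467 × 3.14159 = 120.56 kN.
I_c = πr⁴/4 = π × 1⁴/4 = 0.785398 m⁴.
Centre of pressure: y_p = y_c + I_c/(y_c·A) = 4.83 + 0.785398/(4.83 × 3.14159) = 4.83 + 0.0517599 = 4.88176 m along the plane.

y_p = 4.88 m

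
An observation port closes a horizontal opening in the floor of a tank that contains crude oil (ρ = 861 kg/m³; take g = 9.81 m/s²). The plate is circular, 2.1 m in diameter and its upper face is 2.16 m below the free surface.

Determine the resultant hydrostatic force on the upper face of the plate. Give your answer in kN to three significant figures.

γ = ρg = 861 × 9.81 / 1000 = 8.44641 kN/m³.
The plate is horizontal, so pressure is uniform at p = γ·h = 8.44641 × 2.16 = 18.2442 kN/m².
A = π(1.05)² = 3.46361 m².
F = p·A = 18.2442 × 3.46361 = 63.1908 kN.

F ≈ 63.2 kN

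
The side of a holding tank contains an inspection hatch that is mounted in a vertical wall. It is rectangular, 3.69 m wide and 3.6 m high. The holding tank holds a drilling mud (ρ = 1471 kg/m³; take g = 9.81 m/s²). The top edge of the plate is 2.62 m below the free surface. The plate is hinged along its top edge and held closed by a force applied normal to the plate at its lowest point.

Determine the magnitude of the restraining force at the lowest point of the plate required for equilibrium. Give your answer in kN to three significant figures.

P ≈ 481 kN

γ = ρg = 1471 × 9.81 / 1000 = 14.43051 kN/m³.
The centroid lies 3.6/2 = 1.8 m below the top edge, so the centroid depth is h_c = 2.62 + 1.8 = 4.42 m.
A = 3.69 × 3.6 = 13.284 m².
Resultant F = γ·h_c·A = 14.43051 × 4.42 × 13.284 = 847.291 kN.
I_c = b·h³/12 = 3.69 × 3.6³/12 = 14.3467 m⁴.
Centre of pressure: y_p = y_c + I_c/(y_c·A) = 4.42 + 14.3467/(4.42 × 13.284) = 4.42 + 0.244344 = 4.66434 m along the plane.
The resultant acts 1.8 + 0.244344 = 2.04434 m (along the plate) below the hinge at the top edge, so the moment about the hinge is M = F × 2.04434 = 847.291 × 2.04434 = 1732.15 kN·m.
A normal force at the bottom, 3.6 m from the hinge, must supply this moment: P = 1732.15/3.6 = 481.153 kN.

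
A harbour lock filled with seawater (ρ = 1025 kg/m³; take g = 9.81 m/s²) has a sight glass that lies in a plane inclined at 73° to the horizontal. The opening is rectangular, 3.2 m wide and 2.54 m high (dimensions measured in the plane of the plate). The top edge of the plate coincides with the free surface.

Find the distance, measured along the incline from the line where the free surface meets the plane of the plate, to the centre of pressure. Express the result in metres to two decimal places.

y_p = 1.69 m

γ = ρg = 1025 × 9.81 / 1000 = 10.05525 kN/m³.
Let θ = 73° be the plate's angle to the horizontal; measure y along the incline from where the plane meets the free surface. Vertical depth h = y·sinθ with sinθ = 0.956305.
The centroid lies 2.54/2 = 1.27 m below the top edge, so y_c = 1.27 m and h_c = 1.27 × 0.956305 = 1.21451 m.
A = 3.2 × 2.54 = 8.128 m².
Resultant F = γ·h_c·A = 10.05525 × 1.21451 × 8.128 = 99.2608 kN.
I_c = b·h³/12 = 3.2 × 2.54³/12 = 4.36988 m⁴.
Centre of pressure: y_p = y_c + I_c/(y_c·A) = 1.27 + 4.36988/(1.27 × 8.128) = 1.27 + 0.423333 = 1.69333 m along the plane.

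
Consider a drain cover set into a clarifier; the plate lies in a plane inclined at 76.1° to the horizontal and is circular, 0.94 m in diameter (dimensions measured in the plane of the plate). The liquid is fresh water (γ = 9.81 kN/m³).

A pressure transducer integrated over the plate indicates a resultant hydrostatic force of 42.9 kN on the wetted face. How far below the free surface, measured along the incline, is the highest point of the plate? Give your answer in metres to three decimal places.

γ = 9.81 kN/m³.
A = π(0.47)² = 0.693978 m².
From F = γ·h_c·A, the centroid depth is h_c = 42.9/(9.81 × 0.693978) = 6.30148 m.
Let θ = 76.1° be the plate's angle to the horizontal; measure y along the incline from where the plane meets the free surface. Vertical depth h = y·sinθ with sinθ = 0.970716.
Along the incline, y_c = h_c/sinθ = 6.30148/0.970716 = 6.49158 m.
The centroid is at the centre, 0.47 m below the top of the plate, so the highest point sits at y_top = 6.49158 − 0.47 = 6.02158 m along the incline.

y_top ≈ 6.022 m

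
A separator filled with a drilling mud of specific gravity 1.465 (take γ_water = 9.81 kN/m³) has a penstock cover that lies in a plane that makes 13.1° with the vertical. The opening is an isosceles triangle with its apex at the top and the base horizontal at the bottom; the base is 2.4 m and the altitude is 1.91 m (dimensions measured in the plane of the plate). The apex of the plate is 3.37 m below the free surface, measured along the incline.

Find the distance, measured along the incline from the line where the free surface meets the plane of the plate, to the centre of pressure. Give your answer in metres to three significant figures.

y_p = 4.69 m

γ = 1.465 × 9.81 = 14.37165 kN/m³.
The plate makes 13.1° with the vertical, i.e. θ = 90° − 13.1° = 76.9° to the horizontal. Measuring y along the incline from the free-surface line, vertical depth h = y·sinθ with sinθ = 0.973976.
With the apex up, the centroid sits 2h/3 = 2 × 1.91/3 = 1.27333 m below the apex, so y_c = 3.37 + 1.27333 = 4.64333 m and h_c = 4.64333 × 0.973976 = 4.52249 m.
A = ½ × 2.4 × 1.91 = 2.292 m².
Resultant F = γ·h_c·A = 14.37165 × 4.52249 × 2.292 = 148.97 kN.
I_c = b·h³/36 = 2.4 × 1.91³/36 = 0.464525 m⁴.
Centre of pressure: y_p = y_c + I_c/(y_c·A) = 4.64333 + 0.464525/(4.64333 × 2.292) = 4.64333 + 0.0436481 = 4.68698 m along the plane.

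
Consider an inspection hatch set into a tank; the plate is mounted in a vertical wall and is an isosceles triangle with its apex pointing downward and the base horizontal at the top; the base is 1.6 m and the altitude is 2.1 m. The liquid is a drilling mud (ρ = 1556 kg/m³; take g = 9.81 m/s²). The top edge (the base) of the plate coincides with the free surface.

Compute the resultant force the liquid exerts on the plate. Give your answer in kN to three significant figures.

F ≈ 18.0 kN

γ = ρg = 1556 × 9.81 / 1000 = 15.26436 kN/m³.
With the apex down, the centroid sits h/3 = 2.1/3 = 0.7 m below the base (the top edge), so the centroid depth is h_c = 0.7 m.
A = ½ × 1.6 × 2.1 = 1.68 m².
Resultant F = γ·h_c·A = 15.26436 × 0.7 × 1.68 = 17.9509 kN.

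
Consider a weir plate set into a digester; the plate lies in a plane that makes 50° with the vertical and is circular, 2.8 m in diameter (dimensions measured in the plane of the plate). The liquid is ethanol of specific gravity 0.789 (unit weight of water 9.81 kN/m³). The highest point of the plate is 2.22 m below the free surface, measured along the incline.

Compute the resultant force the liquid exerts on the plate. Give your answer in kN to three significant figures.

F ≈ 111 kN

γ = 0.789 × 9.81 = 7.74009 kN/m³.
The plate makes 50° with the vertical, i.e. θ = 90° − 50° = 40° to the horizontal. Measuring y along the incline from the free-surface line, vertical depth h = y·sinθ with sinθ = 0.642788.
The centroid is at the centre, 1.4 m below the top of the plate, so y_c = 2.22 + 1.4 = 3.62 m and h_c = 3.62 × 0.642788 = 2.32689 m.
A = π(1.4)² = 6.15752 m².
Resultant F = γ·h_c·A = 7.74009 × 2.32689 × 6.15752 = 110.899 kN.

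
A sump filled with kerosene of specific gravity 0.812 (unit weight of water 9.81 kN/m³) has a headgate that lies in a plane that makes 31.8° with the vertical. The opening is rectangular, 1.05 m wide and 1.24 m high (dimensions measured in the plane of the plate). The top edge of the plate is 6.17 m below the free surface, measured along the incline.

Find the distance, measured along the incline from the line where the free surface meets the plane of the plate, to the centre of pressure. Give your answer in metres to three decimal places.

γ = 0.812 × 9.81 = 7.96572 kN/m³.
The plate makes 31.8° with the vertical, i.e. θ = 90° − 31.8° = 58.2° to the horizontal. Measuring y along the incline from the free-surface line, vertical depth h = y·sinθ with sinθ = 0.849893.
The centroid lies 1.24/2 = 0.62 m below the top edge, so y_c = 6.17 + 0.62 = 6.79 m and h_c = 6.79 × 0.849893 = 5.77077 m.
A = 1.05 × 1.24 = 1.302 m².
Resultant F = γ·h_c·A = 7.96572 × 5.77077 × 1.302 = 59.8508 kN.
I_c = b·h³/12 = 1.05 × 1.24³/12 = 0.16683 m⁴.
Centre of pressure: y_p = y_c + I_c/(y_c·A) = 6.79 + 0.16683/(6.79 × 1.302) = 6.79 + 0.0188709 = 6.80887 m along the plane.

y_p = 6.809 m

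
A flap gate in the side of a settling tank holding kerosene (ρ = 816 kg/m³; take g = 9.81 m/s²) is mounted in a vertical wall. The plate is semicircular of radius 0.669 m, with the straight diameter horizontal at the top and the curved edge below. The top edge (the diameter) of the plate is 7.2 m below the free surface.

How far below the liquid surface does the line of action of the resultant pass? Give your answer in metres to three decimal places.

h_p = 7.488 m

γ = ρg = 816 × 9.81 / 1000 = 8.00496 kN/m³.
The centroid of a semicircle lies 4r/(3π) = 0.283932 m from the diameter, here below the top edge, so the centroid depth is h_c = 7.2 + 0.283932 = 7.48393 m.
A = πr²/2 = π × 0.669²/2 = 0.703027 m².
Resultant F = γ·h_c·A = 8.00496 × 7.48393 × 0.703027 = 42.1173 kN.
I_c = (π/8 − 8/(9π))·r⁴ = 0.109757 × 0.669⁴ = 0.0219855 m⁴.
Centre of pressure: y_p = y_c + I_c/(y_c·A) = 7.48393 + 0.0219855/(7.48393 × 0.703027) = 7.48393 + 0.00417864 = 7.48811 m along the plane.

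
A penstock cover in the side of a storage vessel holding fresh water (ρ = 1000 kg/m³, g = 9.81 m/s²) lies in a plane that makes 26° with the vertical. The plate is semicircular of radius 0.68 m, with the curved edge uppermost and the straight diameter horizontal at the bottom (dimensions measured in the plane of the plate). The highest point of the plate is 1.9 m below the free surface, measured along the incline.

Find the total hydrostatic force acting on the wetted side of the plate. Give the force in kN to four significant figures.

F ≈ 14.67 kN

γ = ρg = 1000 × 9.81 = 9810 N/m³ = 9.81 kN/m³.
The plate makes 26° with the vertical, i.e. θ = 90° − 26° = 64° to the horizontal. Measuring y along the incline from the free-surface line, vertical depth h = y·sinθ with sinθ = 0.898794.
The centroid lies 4r/(3π) = 0.288601 m above the diameter, so r − 4r/(3π) = 0.68 − 0.288601 = 0.391399 m below the topmost point, so y_c = 1.9 + 0.391399 = 2.2914 m and h_c = 2.2914 × 0.898794 = 2.0595 m.
A = πr²/2 = π × 0.68²/2 = 0.726336 m².
Resultant F = γ·h_c·A = 9.81 × 2.0595 × 0.726336 = 14.6747 kN.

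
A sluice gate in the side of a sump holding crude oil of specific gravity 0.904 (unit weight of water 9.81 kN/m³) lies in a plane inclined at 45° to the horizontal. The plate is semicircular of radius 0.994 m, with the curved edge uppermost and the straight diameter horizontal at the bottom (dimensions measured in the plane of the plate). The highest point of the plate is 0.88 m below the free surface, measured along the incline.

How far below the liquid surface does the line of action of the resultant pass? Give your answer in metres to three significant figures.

γ = 0.904 × 9.81 = 8.86824 kN/m³.
Let θ = 45° be the plate's angle to the horizontal; measure y along the incline from where the plane meets the free surface. Vertical depth h = y·sinθ with sinθ = 0.707107.
The centroid lies 4r/(3π) = 0.421867 m above the diameter, so r − 4r/(3π) = 0.994 − 0.421867 = 0.572133 m below the topmost point, so y_c = 0.88 + 0.572133 = 1.45213 m and h_c = 1.45213 × 0.707107 = 1.02681 m.
A = πr²/2 = π × 0.994²/2 = 1.552 m².
Resultant F = γ·h_c·A = 8.86824 × 1.02681 × 1.552 = 14.1325 kN.
I_c = (π/8 − 8/(9π))·r⁴ = 0.109757 × 0.994⁴ = 0.107146 m⁴.
Centre of pressure: y_p = y_c + I_c/(y_c·A) = 1.45213 + 0.107146/(1.45213 × 1.552) = 1.45213 + 0.0475421 = 1.49967 m along the plane.
Vertically, h_p = y_p·sinθ = 1.49967 × 0.707107 = 1.06043 m.

h_p = 1.06 m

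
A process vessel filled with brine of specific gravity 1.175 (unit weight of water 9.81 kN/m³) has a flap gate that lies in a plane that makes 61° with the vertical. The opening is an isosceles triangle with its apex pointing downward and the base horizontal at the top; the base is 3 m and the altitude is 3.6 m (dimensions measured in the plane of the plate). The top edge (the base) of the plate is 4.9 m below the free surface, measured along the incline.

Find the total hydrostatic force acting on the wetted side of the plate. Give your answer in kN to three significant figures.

F ≈ 184 kN

γ = 1.175 × 9.81 = 11.52675 kN/m³.
The plate makes 61° with the vertical, i.e. θ = 90° − 61° = 29° to the horizontal. Measuring y along the incline from the free-surface line, vertical depth h = y·sinθ with sinθ = 0.484810.
With the apex down, the centroid sits h/3 = 3.6/3 = 1.2 m below the base (the top edge), so y_c = 4.9 + 1.2 = 6.1 m and h_c = 6.1 × 0.484810 = 2.95734 m.
A = ½ × 3 × 3.6 = 5.4 m².
Resultant F = γ·h_c·A = 11.52675 × 2.95734 × 5.4 = 184.078 kN.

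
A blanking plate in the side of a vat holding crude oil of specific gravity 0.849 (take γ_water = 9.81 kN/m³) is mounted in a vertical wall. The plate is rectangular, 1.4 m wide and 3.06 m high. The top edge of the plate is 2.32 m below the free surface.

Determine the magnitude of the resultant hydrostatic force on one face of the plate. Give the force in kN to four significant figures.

γ = 0.849 × 9.81 = 8.32869 kN/m³.
The centroid lies 3.06/2 = 1.53 m below the top edge, so the centroid depth is h_c = 2.32 + 1.53 = 3.85 m.
A = 1.4 × 3.06 = 4.284 m².
Resultant F = γ·h_c·A = 8.32869 × 3.85 × 4.284 = 137.368 kN.

F ≈ 137.4 kN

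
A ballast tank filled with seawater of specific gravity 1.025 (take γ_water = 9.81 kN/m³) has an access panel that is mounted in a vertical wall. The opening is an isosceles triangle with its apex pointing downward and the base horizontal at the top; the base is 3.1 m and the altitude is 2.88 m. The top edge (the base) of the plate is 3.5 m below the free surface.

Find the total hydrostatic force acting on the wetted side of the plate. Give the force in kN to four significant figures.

F ≈ 200.2 kN

γ = 1.025 × 9.81 = 10.05525 kN/m³.
With the apex down, the centroid sits h/3 = 2.88/3 = 0.96 m below the base (the top edge), so the centroid depth is h_c = 3.5 + 0.96 = 4.46 m.
A = ½ × 3.1 × 2.88 = 4.464 m².
Resultant F = γ·h_c·A = 10.05525 × 4.46 × 4.464 = 200.194 kN.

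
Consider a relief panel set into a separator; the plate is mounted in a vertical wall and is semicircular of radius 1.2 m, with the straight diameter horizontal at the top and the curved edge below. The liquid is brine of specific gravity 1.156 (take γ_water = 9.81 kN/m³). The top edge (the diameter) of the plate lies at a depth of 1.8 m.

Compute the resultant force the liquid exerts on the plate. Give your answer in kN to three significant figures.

γ = 1.156 × 9.81 = 11.34036 kN/m³.
The centroid of a semicircle lies 4r/(3π) = 0.509296 m from the diameter, here below the top edge, so the centroid depth is h_c = 1.8 + 0.509296 = 2.3093 m.
A = πr²/2 = π × 1.2²/2 = 2.26195 m².
Resultant F = γ·h_c·A = 11.34036 × 2.3093 × 2.26195 = 59.2366 kN.

F ≈ 59.2 kN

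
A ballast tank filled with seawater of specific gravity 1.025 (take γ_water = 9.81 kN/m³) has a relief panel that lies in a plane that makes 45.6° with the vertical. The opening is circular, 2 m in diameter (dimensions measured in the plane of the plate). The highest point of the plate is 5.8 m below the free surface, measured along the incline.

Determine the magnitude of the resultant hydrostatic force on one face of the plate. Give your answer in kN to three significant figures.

F ≈ 150 kN

γ = 1.025 × 9.81 = 10.05525 kN/m³.
The plate makes 45.6° with the vertical, i.e. θ = 90° − 45.6° = 44.4° to the horizontal. Measuring y along the incline from the free-surface line, vertical depth h = y·sinθ with sinθ = 0.699663.
The centroid is at the centre, 1 m below the top of the plate, so y_c = 5.8 + 1 = 6.8 m and h_c = 6.8 × 0.699663 = 4.75771 m.
A = π(1)² = 3.14159 m².
Resultant F = γ·h_c·A = 10.05525 × 4.75771 × 3.14159 = 150.294 kN.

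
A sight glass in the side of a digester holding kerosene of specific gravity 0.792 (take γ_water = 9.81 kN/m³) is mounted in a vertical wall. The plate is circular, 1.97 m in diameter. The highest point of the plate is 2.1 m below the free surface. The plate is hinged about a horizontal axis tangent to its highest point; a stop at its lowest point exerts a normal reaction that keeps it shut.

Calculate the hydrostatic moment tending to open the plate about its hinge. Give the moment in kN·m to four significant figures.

γ = 0.792 × 9.81 = 7.76952 kN/m³.
The centroid is at the centre, 0.985 m below the top of the plate, so the centroid depth is h_c = 2.1 + 0.985 = 3.085 m.
A = π(0.985)² = 3.04805 m².
Resultant F = γ·h_c·A = 7.76952 × 3.085 × 3.04805 = 73.0586 kN.
I_c = πr⁴/4 = π × 0.985⁴/4 = 0.739324 m⁴.
Centre of pressure: y_p = y_c + I_c/(y_c·A) = 3.085 + 0.739324/(3.085 × 3.04805) = 3.085 + 0.0786244 = 3.16362 m along the plane.
The resultant acts 0.985 + 0.0786244 = 1.06362 m (along the plate) below the hinge at the top edge, so the moment about the hinge is M = F × 1.06362 = 73.0586 × 1.06362 = 77.7066 kN·m.

M ≈ 77.71 kN·m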